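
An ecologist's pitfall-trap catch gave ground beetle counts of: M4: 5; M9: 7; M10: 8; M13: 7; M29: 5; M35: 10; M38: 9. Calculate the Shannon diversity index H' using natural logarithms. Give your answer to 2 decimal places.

Total N = 5+7+8+7+5+10+9 = 51, so the proportions are 0.098, 0.1373, 0.1569, 0.1373, 0.098, 0.1961, 0.1765 (working shown to 4 dp, full precision carried).
Each pᵢ ln pᵢ term: 0.098×(-2.3224)=-0.2277, 0.1373×(-1.9859)=-0.2726, 0.1569×(-1.8524)=-0.2906, 0.1373×(-1.9859)=-0.2726, 0.098×(-2.3224)=-0.2277, 0.1961×(-1.6292)=-0.3195, 0.1765×(-1.7346)=-0.3061.
Sum = -1.9167, so H' = 1.92.

1.92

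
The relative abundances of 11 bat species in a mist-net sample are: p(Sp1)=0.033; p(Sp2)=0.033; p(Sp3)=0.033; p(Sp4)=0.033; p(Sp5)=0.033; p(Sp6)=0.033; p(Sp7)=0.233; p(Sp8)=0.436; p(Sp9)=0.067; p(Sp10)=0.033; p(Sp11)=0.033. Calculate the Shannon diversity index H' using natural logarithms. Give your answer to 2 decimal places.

1.78

Each pᵢ ln pᵢ term (working shown to 4 dp, full precision carried): 0.033×(-3.4112)=-0.1126, 0.033×(-3.4112)=-0.1126, 0.033×(-3.4112)=-0.1126, 0.033×(-3.4112)=-0.1126, 0.033×(-3.4112)=-0.1126, 0.033×(-3.4112)=-0.1126, 0.233×(-1.4567)=-0.3394, 0.436×(-0.8301)=-0.3619, 0.067×(-2.7031)=-0.1811, 0.033×(-3.4112)=-0.1126, 0.033×(-3.4112)=-0.1126.
Sum = -1.7830, so H' = 1.78.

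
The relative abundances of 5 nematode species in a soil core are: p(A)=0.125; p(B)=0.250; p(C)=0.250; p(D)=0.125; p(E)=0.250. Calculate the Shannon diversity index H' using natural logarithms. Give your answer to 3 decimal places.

Each pᵢ ln pᵢ term (working shown to 5 dp, full precision carried): 0.125×(-2.07944)=-0.25993, 0.25×(-1.38629)=-0.34657, 0.25×(-1.38629)=-0.34657, 0.125×(-2.07944)=-0.25993, 0.25×(-1.38629)=-0.34657.
Sum = -1.55958, so H' = 1.560.

1.560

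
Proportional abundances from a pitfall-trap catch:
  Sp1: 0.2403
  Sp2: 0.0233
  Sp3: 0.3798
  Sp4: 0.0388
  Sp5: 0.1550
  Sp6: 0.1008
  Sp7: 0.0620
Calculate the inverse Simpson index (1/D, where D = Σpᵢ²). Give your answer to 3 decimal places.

D = 0.2403² + 0.0233² + 0.3798² + 0.0388² + 0.155² + 0.1008² + 0.062² = 0.0577441 + 0.0005429 + 0.1442480 + 0.0015054 + 0.0240250 + 0.0101606 + 0.0038440 = 0.2420701 (working shown to 7 dp, full precision carried).
So 1/D = 4.13103, i.e. 4.131 to 3 decimal places.

4.131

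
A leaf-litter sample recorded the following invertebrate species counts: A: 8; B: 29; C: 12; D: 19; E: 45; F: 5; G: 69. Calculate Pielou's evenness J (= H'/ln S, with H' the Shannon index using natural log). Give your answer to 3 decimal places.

0.843

Total N = 8+29+12+19+45+5+69 = 187, so the proportions are 0.04278, 0.15508, 0.06417, 0.1016, 0.24064, 0.02674, 0.36898 (working shown to 5 dp, full precision carried).
H' = −Σ pᵢ ln pᵢ = −((-0.13483) + (-0.28904) + (-0.17623) + (-0.23234) + (-0.34278) + (-0.09684) + (-0.36788)) = 1.63993.
With S = 7 species, ln S = 1.94591, so J = 1.63993/1.94591 = 0.84276, i.e. 0.843 to 3 decimal places.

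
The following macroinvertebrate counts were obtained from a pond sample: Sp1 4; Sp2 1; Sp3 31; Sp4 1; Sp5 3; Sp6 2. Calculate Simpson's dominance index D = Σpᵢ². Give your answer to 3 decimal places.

Total N = 4+1+31+1+3+2 = 42, so the proportions are 0.09524, 0.02381, 0.7381, 0.02381, 0.07143, 0.04762 (working shown to 5 dp, full precision carried).
D = 0.09524² + 0.02381² + 0.7381² + 0.02381² + 0.07143² + 0.04762² = 0.00907 + 0.00057 + 0.54478 + 0.00057 + 0.00510 + 0.00227 = 0.56236.
To 3 decimal places, D = 0.562.

0.562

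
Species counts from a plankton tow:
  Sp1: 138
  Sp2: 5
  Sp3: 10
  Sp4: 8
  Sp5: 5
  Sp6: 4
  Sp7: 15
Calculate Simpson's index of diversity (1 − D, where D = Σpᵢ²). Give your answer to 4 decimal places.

0.4303

Total N = 138+5+10+8+5+4+15 = 185, so the proportions are 0.745946, 0.027027, 0.054054, 0.043243, 0.027027, 0.021622, 0.081081 (working shown to 6 dp, full precision carried).
D = 0.745946² + 0.027027² + 0.054054² + 0.043243² + 0.027027² + 0.021622² + 0.081081² = 0.556435 + 0.000730 + 0.002922 + 0.001870 + 0.000730 + 0.000467 + 0.006574 = 0.569730.
So 1 − D = 0.430270, i.e. 0.4303 to 4 decimal places.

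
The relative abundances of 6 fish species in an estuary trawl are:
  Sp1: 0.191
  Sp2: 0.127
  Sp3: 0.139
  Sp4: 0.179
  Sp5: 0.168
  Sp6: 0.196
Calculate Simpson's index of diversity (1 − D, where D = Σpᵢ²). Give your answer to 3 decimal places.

D = 0.191² + 0.127² + 0.139² + 0.179² + 0.168² + 0.196² = 0.03648 + 0.01613 + 0.01932 + 0.03204 + 0.02822 + 0.03842 = 0.17061 (working shown to 5 dp, full precision carried).
So 1 − D = 0.82939, i.e. 0.829 to 3 decimal places.

0.829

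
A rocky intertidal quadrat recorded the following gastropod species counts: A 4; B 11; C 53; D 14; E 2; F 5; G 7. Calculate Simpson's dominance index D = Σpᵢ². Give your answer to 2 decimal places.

Total N = 4+11+53+14+2+5+7 = 96, so the proportions are 0.0417, 0.1146, 0.5521, 0.1458, 0.0208, 0.0521, 0.0729 (working shown to 4 dp, full precision carried).
D = 0.0417² + 0.1146² + 0.5521² + 0.1458² + 0.0208² + 0.0521² + 0.0729² = 0.0017 + 0.0131 + 0.3048 + 0.0213 + 0.0004 + 0.0027 + 0.0053 = 0.3494.
To 2 decimal places, D = 0.35.

0.35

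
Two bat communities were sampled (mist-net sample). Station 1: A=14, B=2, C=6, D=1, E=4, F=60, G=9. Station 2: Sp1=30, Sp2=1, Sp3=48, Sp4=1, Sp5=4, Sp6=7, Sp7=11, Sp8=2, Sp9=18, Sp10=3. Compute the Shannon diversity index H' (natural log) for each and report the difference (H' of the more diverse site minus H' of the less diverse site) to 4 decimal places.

0.4771

Station 1: N=96, proportions 0.1458333, 0.0208333, 0.0625, 0.0104167, 0.0416667, 0.625, 0.09375, giving H' = 1.2303427 (working shown to 7 dp, full precision carried).
Station 2: N=125, proportions 0.24, 0.008, 0.384, 0.008, 0.032, 0.056, 0.088, 0.016, 0.144, 0.024, giving H' = 1.7074674.
Difference = |1.2303427 − 1.7074674| = 0.4771247, i.e. 0.4771 to 4 decimal places.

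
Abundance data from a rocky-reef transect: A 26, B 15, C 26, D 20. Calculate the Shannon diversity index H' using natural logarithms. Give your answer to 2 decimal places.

Total N = 26+15+26+20 = 87, so the proportions are 0.2989, 0.1724, 0.2989, 0.2299 (working shown to 4 dp, full precision carried).
Each pᵢ ln pᵢ term: 0.2989×(-1.2078)=-0.3610, 0.1724×(-1.7579)=-0.3031, 0.2989×(-1.2078)=-0.3610, 0.2299×(-1.4702)=-0.3380.
Sum = -1.3630, so H' = 1.36.

1.36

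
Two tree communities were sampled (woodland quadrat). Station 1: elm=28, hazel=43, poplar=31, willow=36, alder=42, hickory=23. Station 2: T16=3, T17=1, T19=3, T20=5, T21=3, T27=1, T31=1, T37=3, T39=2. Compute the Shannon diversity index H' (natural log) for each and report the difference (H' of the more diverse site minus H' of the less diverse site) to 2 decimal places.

Station 1: N=203, proportions 0.1379, 0.2118, 0.1527, 0.1773, 0.2069, 0.1133, giving H' = 1.7684 (working shown to 4 dp, full precision carried).
Station 2: N=22, proportions 0.1364, 0.0455, 0.1364, 0.2273, 0.1364, 0.0455, 0.0455, 0.1364, 0.0909, giving H' = 2.0630.
Difference = |1.7684 − 2.0630| = 0.2946, i.e. 0.29 to 2 decimal places.

0.29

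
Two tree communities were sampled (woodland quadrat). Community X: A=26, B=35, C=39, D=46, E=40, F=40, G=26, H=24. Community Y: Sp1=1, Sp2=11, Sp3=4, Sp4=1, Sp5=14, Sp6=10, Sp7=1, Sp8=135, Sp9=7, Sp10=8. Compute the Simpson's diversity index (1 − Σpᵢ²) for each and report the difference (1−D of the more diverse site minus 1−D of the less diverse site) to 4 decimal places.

Community X: N=276, proportions 0.0942028986, 0.1268115942, 0.1413043478, 0.1666666667, 0.1449275362, 0.1449275362, 0.0942028986, 0.0869565217, giving 1−D = 0.8688563327 (working shown to 10 dp, full precision carried).
Community Y: N=192, proportions 0.0052083333, 0.0572916667, 0.0208333333, 0.0052083333, 0.0729166667, 0.0520833333, 0.0052083333, 0.703125, 0.0364583333, 0.0416666667, giving 1−D = 0.4907226562.
Difference = |0.8688563327 − 0.4907226562| = 0.3781336765, i.e. 0.3781 to 4 decimal places.

0.3781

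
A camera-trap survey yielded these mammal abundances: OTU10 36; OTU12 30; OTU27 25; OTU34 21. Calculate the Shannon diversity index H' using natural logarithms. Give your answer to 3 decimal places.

1.366

Total N = 36+30+25+21 = 112, so the proportions are 0.32143, 0.26786, 0.22321, 0.1875 (working shown to 5 dp, full precision carried).
Each pᵢ ln pᵢ term: 0.32143×(-1.13498)=-0.36481, 0.26786×(-1.31730)=-0.35285, 0.22321×(-1.49962)=-0.33474, 0.1875×(-1.67398)=-0.31387.
Sum = -1.36627, so H' = 1.366.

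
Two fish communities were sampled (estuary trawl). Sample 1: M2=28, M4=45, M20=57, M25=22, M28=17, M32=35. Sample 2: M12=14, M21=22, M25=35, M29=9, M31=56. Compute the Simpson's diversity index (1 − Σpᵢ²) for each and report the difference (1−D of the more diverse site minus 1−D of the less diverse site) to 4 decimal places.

0.0833

Sample 1: N=204, proportions 0.1372549, 0.2205882, 0.2794118, 0.1078431, 0.0833333, 0.1715686, giving 1−D = 0.8064206 (working shown to 7 dp, full precision carried).
Sample 2: N=136, proportions 0.1029412, 0.1617647, 0.2573529, 0.0661765, 0.4117647, giving 1−D = 0.7230753.
Difference = |0.8064206 − 0.7230753| = 0.0833453, i.e. 0.0833 to 4 decimal places.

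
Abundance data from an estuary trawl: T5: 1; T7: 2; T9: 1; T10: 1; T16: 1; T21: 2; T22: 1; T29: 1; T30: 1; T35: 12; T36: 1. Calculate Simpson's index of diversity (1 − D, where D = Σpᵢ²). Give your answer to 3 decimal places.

0.722

Total N = 1+2+1+1+1+2+1+1+1+12+1 = 24, so the proportions are 0.04167, 0.08333, 0.04167, 0.04167, 0.04167, 0.08333, 0.04167, 0.04167, 0.04167, 0.5, 0.04167 (working shown to 5 dp, full precision carried).
D = 0.04167² + 0.08333² + 0.04167² + 0.04167² + 0.04167² + 0.08333² + 0.04167² + 0.04167² + 0.04167² + 0.5² + 0.04167² = 0.00174 + 0.00694 + 0.00174 + 0.00174 + 0.00174 + 0.00694 + 0.00174 + 0.00174 + 0.00174 + 0.25000 + 0.00174 = 0.27778.
So 1 − D = 0.72222, i.e. 0.722 to 3 decimal places.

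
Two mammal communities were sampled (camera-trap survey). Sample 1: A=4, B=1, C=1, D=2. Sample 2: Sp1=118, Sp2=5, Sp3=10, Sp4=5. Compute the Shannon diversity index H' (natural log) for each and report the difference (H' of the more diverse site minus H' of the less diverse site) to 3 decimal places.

Sample 1: N=8, proportions 0.5, 0.125, 0.125, 0.25, giving H' = 1.213008 (working shown to 6 dp, full precision carried).
Sample 2: N=138, proportions 0.855072, 0.036232, 0.072464, 0.036232, giving H' = 0.564493.
Difference = |1.213008 − 0.564493| = 0.648515, i.e. 0.649 to 3 decimal places.

0.649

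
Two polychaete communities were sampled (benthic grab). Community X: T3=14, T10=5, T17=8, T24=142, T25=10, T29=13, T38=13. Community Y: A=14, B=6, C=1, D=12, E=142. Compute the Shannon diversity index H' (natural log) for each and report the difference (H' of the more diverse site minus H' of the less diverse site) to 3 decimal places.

Community X: N=205, proportions 0.06829, 0.02439, 0.03902, 0.69268, 0.04878, 0.06341, 0.06341, giving H' = 1.15193 (working shown to 5 dp, full precision carried).
Community Y: N=175, proportions 0.08, 0.03429, 0.00571, 0.06857, 0.81143, giving H' = 0.70054.
Difference = |1.15193 − 0.70054| = 0.45139, i.e. 0.451 to 3 decimal places.

0.451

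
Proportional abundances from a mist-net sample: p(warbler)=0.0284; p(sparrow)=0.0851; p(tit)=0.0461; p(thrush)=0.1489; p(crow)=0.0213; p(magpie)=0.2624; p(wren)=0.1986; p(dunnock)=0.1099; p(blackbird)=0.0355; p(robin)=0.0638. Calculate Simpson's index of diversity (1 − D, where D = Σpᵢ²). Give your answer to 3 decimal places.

0.841

D = 0.0284² + 0.0851² + 0.0461² + 0.1489² + 0.0213² + 0.2624² + 0.1986² + 0.1099² + 0.0355² + 0.0638² = 0.000807 + 0.007242 + 0.002125 + 0.022171 + 0.000454 + 0.068854 + 0.039442 + 0.012078 + 0.001260 + 0.004070 = 0.158503 (working shown to 6 dp, full precision carried).
So 1 − D = 0.841497, i.e. 0.841 to 3 decimal places.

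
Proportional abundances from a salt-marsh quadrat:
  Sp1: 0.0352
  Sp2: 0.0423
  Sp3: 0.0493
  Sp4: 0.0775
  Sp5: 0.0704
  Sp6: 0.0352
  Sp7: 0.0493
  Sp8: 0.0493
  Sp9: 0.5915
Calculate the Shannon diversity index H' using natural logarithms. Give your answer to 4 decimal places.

1.5102

Each pᵢ ln pᵢ term (working shown to 6 dp, full precision carried): 0.0352×(-3.346709)=-0.117804, 0.0423×(-3.162968)=-0.133794, 0.0493×(-3.009831)=-0.148385, 0.0775×(-2.557477)=-0.198204, 0.0704×(-2.653562)=-0.186811, 0.0352×(-3.346709)=-0.117804, 0.0493×(-3.009831)=-0.148385, 0.0493×(-3.009831)=-0.148385, 0.5915×(-0.525094)=-0.310593.
Sum = -1.510164, so H' = 1.5102.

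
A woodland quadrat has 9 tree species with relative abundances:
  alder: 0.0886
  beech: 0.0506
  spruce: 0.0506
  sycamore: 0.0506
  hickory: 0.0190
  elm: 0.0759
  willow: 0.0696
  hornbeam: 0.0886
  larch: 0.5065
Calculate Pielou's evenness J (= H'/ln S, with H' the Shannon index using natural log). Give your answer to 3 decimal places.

0.766

H' = −Σ pᵢ ln pᵢ = −((-0.21473) + (-0.15098) + (-0.15098) + (-0.15098) + (-0.07530) + (-0.19570) + (-0.18548) + (-0.21473) + (-0.34454)) = 1.68343 (working shown to 5 dp, full precision carried).
With S = 9 species, ln S = 2.19722, so J = 1.68343/2.19722 = 0.76616, i.e. 0.766 to 3 decimal places.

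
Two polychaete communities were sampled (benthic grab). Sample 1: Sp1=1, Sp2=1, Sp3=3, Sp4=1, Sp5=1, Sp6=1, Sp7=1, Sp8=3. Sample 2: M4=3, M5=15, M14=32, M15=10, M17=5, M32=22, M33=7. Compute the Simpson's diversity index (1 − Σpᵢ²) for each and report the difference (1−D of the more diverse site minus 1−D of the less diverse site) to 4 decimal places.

Sample 1: N=12, proportions 0.0833333, 0.0833333, 0.25, 0.0833333, 0.0833333, 0.0833333, 0.0833333, 0.25, giving 1−D = 0.8333333 (working shown to 7 dp, full precision carried).
Sample 2: N=94, proportions 0.0319149, 0.1595745, 0.3404255, 0.106383, 0.0531915, 0.2340426, 0.0744681, giving 1−D = 0.7831598.
Difference = |0.8333333 − 0.7831598| = 0.0501735, i.e. 0.0502 to 4 decimal places.

0.0502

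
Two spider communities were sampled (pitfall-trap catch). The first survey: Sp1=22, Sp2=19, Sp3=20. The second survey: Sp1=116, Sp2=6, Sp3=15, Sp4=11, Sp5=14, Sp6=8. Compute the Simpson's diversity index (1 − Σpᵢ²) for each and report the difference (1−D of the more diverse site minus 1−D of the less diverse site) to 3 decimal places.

The first survey: N=61, proportions 0.36066, 0.31148, 0.32787, giving 1−D = 0.66541 (working shown to 5 dp, full precision carried).
The second survey: N=170, proportions 0.68235, 0.03529, 0.08824, 0.06471, 0.08235, 0.04706, giving 1−D = 0.51218.
Difference = |0.66541 − 0.51218| = 0.15323, i.e. 0.153 to 3 decimal places.

0.153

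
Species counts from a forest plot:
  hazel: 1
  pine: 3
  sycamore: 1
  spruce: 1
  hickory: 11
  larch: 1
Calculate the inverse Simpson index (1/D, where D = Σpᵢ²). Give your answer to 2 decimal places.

Total N = 1+3+1+1+11+1 = 18, so the proportions are 0.05556, 0.16667, 0.05556, 0.05556, 0.61111, 0.05556 (working shown to 5 dp, full precision carried).
D = 0.05556² + 0.16667² + 0.05556² + 0.05556² + 0.61111² + 0.05556² = 0.00309 + 0.02778 + 0.00309 + 0.00309 + 0.37346 + 0.00309 = 0.41358.
So 1/D = 2.4179, i.e. 2.42 to 2 decimal places.

2.42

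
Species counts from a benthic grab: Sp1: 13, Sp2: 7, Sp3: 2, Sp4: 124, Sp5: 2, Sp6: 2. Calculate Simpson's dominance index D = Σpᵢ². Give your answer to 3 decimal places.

0.694

Total N = 13+7+2+124+2+2 = 150, so the proportions are 0.08667, 0.04667, 0.01333, 0.82667, 0.01333, 0.01333 (working shown to 5 dp, full precision carried).
D = 0.08667² + 0.04667² + 0.01333² + 0.82667² + 0.01333² + 0.01333² = 0.00751 + 0.00218 + 0.00018 + 0.68338 + 0.00018 + 0.00018 = 0.69360.
To 3 decimal places, D = 0.694.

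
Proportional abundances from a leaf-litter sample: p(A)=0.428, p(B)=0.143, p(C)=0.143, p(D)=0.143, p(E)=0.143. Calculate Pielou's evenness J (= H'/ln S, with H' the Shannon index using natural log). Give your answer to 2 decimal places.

0.92

H' = −Σ pᵢ ln pᵢ = −((-0.3632) + (-0.2781) + (-0.2781) + (-0.2781) + (-0.2781)) = 1.4757 (working shown to 4 dp, full precision carried).
With S = 5 species, ln S = 1.6094, so J = 1.4757/1.6094 = 0.9169, i.e. 0.92 to 2 decimal places.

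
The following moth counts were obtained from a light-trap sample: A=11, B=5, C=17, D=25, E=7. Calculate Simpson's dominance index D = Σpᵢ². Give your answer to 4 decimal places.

0.2625

Total N = 11+5+17+25+7 = 65, so the proportions are 0.169231, 0.076923, 0.261538, 0.384615, 0.107692 (working shown to 6 dp, full precision carried).
D = 0.169231² + 0.076923² + 0.261538² + 0.384615² + 0.107692² = 0.028639 + 0.005917 + 0.068402 + 0.147929 + 0.011598 = 0.262485.
To 4 decimal places, D = 0.2625.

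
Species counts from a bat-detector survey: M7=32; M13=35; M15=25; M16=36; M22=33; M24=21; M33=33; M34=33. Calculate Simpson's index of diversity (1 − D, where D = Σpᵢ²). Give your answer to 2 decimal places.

Total N = 32+35+25+36+33+21+33+33 = 248, so the proportions are 0.129, 0.1411, 0.1008, 0.1452, 0.1331, 0.0847, 0.1331, 0.1331 (working shown to 4 dp, full precision carried).
D = 0.129² + 0.1411² + 0.1008² + 0.1452² + 0.1331² + 0.0847² + 0.1331² + 0.1331² = 0.0166 + 0.0199 + 0.0102 + 0.0211 + 0.0177 + 0.0072 + 0.0177 + 0.0177 = 0.1281.
So 1 − D = 0.8719, i.e. 0.87 to 2 decimal places.

0.87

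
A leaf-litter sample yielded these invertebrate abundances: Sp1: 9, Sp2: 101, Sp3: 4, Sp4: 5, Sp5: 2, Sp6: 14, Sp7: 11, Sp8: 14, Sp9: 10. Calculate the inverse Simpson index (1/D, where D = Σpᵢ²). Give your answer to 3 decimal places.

Total N = 9+101+4+5+2+14+11+14+10 = 170, so the proportions are 0.052941, 0.594118, 0.023529, 0.029412, 0.011765, 0.082353, 0.064706, 0.082353, 0.058824 (working shown to 6 dp, full precision carried).
D = 0.052941² + 0.594118² + 0.023529² + 0.029412² + 0.011765² + 0.082353² + 0.064706² + 0.082353² + 0.058824² = 0.002803 + 0.352976 + 0.000554 + 0.000865 + 0.000138 + 0.006782 + 0.004187 + 0.006782 + 0.003460 = 0.378547.
So 1/D = 2.64168, i.e. 2.642 to 3 decimal places.

2.642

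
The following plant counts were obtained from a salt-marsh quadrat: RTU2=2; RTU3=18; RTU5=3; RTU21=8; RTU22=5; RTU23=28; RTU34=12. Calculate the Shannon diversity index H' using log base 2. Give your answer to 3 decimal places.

2.366

Total N = 2+18+3+8+5+28+12 = 76, so the proportions are 0.02632, 0.23684, 0.03947, 0.10526, 0.06579, 0.36842, 0.15789 (working shown to 5 dp, full precision carried).
Each pᵢ log₂ pᵢ term: 0.02632×(-5.24793)=-0.13810, 0.23684×(-2.07800)=-0.49216, 0.03947×(-4.66297)=-0.18406, 0.10526×(-3.24793)=-0.34189, 0.06579×(-3.92600)=-0.25829, 0.36842×(-1.44057)=-0.53074, 0.15789×(-2.66297)=-0.42047.
Sum = -2.36571, so H' = 2.366.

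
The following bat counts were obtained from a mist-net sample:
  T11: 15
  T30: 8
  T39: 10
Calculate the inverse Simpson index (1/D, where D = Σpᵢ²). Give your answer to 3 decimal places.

Total N = 15+8+10 = 33, so the proportions are 0.454545, 0.242424, 0.30303 (working shown to 6 dp, full precision carried).
D = 0.454545² + 0.242424² + 0.30303² = 0.206612 + 0.058770 + 0.091827 = 0.357208.
So 1/D = 2.79949, i.e. 2.799 to 3 decimal places.

2.799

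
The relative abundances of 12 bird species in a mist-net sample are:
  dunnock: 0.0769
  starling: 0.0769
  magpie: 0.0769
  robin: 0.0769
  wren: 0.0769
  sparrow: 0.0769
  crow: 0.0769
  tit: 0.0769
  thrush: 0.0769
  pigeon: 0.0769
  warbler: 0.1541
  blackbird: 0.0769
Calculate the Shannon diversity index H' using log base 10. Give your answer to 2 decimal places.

1.07

Each pᵢ log₁₀ pᵢ term (working shown to 4 dp, full precision carried): 0.0769×(-1.1141)=-0.0857, 0.0769×(-1.1141)=-0.0857, 0.0769×(-1.1141)=-0.0857, 0.0769×(-1.1141)=-0.0857, 0.0769×(-1.1141)=-0.0857, 0.0769×(-1.1141)=-0.0857, 0.0769×(-1.1141)=-0.0857, 0.0769×(-1.1141)=-0.0857, 0.0769×(-1.1141)=-0.0857, 0.0769×(-1.1141)=-0.0857, 0.1541×(-0.8122)=-0.1252, 0.0769×(-1.1141)=-0.0857.
Sum = -1.0676, so H' = 1.07.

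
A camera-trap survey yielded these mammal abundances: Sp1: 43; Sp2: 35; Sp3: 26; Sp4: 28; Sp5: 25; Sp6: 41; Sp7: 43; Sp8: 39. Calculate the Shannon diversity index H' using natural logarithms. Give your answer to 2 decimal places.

Total N = 43+35+26+28+25+41+43+39 = 280, so the proportions are 0.1536, 0.125, 0.0929, 0.1, 0.0893, 0.1464, 0.1536, 0.1393 (working shown to 4 dp, full precision carried).
Each pᵢ ln pᵢ term: 0.1536×(-1.8736)=-0.2877, 0.125×(-2.0794)=-0.2599, 0.0929×(-2.3767)=-0.2207, 0.1×(-2.3026)=-0.2303, 0.0893×(-2.4159)=-0.2157, 0.1464×(-1.9212)=-0.2813, 0.1536×(-1.8736)=-0.2877, 0.1393×(-1.9712)=-0.2746.
Sum = -2.0579, so H' = 2.06.

2.06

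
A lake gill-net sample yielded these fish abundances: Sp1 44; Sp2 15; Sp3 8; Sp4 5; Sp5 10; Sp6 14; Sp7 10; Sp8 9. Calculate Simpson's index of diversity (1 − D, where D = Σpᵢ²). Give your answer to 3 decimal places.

Total N = 44+15+8+5+10+14+10+9 = 115, so the proportions are 0.38261, 0.13043, 0.06957, 0.04348, 0.08696, 0.12174, 0.08696, 0.07826 (working shown to 5 dp, full precision carried).
D = 0.38261² + 0.13043² + 0.06957² + 0.04348² + 0.08696² + 0.12174² + 0.08696² + 0.07826² = 0.14639 + 0.01701 + 0.00484 + 0.00189 + 0.00756 + 0.01482 + 0.00756 + 0.00612 = 0.20620.
So 1 − D = 0.79380, i.e. 0.794 to 3 decimal places.

0.794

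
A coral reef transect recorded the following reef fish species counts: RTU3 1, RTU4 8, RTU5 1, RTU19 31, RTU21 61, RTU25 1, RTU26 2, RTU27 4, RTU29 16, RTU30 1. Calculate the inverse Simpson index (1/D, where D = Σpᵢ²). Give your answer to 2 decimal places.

Total N = 1+8+1+31+61+1+2+4+16+1 = 126, so the proportions are 0.00794, 0.06349, 0.00794, 0.24603, 0.48413, 0.00794, 0.01587, 0.03175, 0.12698, 0.00794 (working shown to 5 dp, full precision carried).
D = 0.00794² + 0.06349² + 0.00794² + 0.24603² + 0.48413² + 0.00794² + 0.01587² + 0.03175² + 0.12698² + 0.00794² = 0.00006 + 0.00403 + 0.00006 + 0.06053 + 0.23438 + 0.00006 + 0.00025 + 0.00101 + 0.01612 + 0.00006 = 0.31658.
So 1/D = 3.1588, i.e. 3.16 to 2 decimal places.

3.16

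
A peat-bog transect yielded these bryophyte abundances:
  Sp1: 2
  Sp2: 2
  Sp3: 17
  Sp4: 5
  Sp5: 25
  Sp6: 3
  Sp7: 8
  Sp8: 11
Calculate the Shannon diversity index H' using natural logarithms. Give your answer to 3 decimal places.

1.746

Total N = 2+2+17+5+25+3+8+11 = 73, so the proportions are 0.0274, 0.0274, 0.23288, 0.06849, 0.34247, 0.0411, 0.10959, 0.15068 (working shown to 5 dp, full precision carried).
Each pᵢ ln pᵢ term: 0.0274×(-3.59731)=-0.09856, 0.0274×(-3.59731)=-0.09856, 0.23288×(-1.45725)=-0.33936, 0.06849×(-2.68102)=-0.18363, 0.34247×(-1.07158)=-0.36698, 0.0411×(-3.19185)=-0.13117, 0.10959×(-2.21102)=-0.24230, 0.15068×(-1.89256)=-0.28518.
Sum = -1.74574, so H' = 1.746.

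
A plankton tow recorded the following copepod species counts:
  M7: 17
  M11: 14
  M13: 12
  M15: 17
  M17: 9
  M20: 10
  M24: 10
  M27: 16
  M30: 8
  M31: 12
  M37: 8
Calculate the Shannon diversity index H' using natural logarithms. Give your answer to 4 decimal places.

Total N = 17+14+12+17+9+10+10+16+8+12+8 = 133, so the proportions are 0.12782, 0.105263, 0.090226, 0.12782, 0.067669, 0.075188, 0.075188, 0.120301, 0.06015, 0.090226, 0.06015 (working shown to 6 dp, full precision carried).
Each pᵢ ln pᵢ term: 0.12782×(-2.057136)=-0.262942, 0.105263×(-2.251292)=-0.236978, 0.090226×(-2.405442)=-0.217032, 0.12782×(-2.057136)=-0.262942, 0.067669×(-2.693125)=-0.182242, 0.075188×(-2.587764)=-0.194569, 0.075188×(-2.587764)=-0.194569, 0.120301×(-2.117760)=-0.254768, 0.06015×(-2.810908)=-0.169077, 0.090226×(-2.405442)=-0.217032, 0.06015×(-2.810908)=-0.169077.
Sum = -2.361229, so H' = 2.3612.

2.3612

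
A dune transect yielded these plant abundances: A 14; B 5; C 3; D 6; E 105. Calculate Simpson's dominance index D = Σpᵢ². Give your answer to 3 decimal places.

Total N = 14+5+3+6+105 = 133, so the proportions are 0.10526, 0.03759, 0.02256, 0.04511, 0.78947 (working shown to 5 dp, full precision carried).
D = 0.10526² + 0.03759² + 0.02256² + 0.04511² + 0.78947² = 0.01108 + 0.00141 + 0.00051 + 0.00204 + 0.62327 = 0.63831.
To 3 decimal places, D = 0.638.

0.638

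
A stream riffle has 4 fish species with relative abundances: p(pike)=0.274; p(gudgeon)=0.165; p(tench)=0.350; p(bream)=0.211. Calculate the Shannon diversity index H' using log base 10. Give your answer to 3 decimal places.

0.585

Each pᵢ log₁₀ pᵢ term (working shown to 5 dp, full precision carried): 0.274×(-0.56225)=-0.15406, 0.165×(-0.78252)=-0.12912, 0.35×(-0.45593)=-0.15958, 0.211×(-0.67572)=-0.14258.
Sum = -0.58532, so H' = 0.585.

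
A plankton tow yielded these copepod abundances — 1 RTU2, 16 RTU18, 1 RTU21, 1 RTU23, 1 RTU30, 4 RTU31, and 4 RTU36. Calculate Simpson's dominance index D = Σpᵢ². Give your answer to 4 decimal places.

Total N = 1+16+1+1+1+4+4 = 28, so the proportions are 0.0357143, 0.5714286, 0.0357143, 0.0357143, 0.0357143, 0.1428571, 0.1428571 (working shown to 7 dp, full precision carried).
D = 0.0357143² + 0.5714286² + 0.0357143² + 0.0357143² + 0.0357143² + 0.1428571² + 0.1428571² = 0.0012755 + 0.3265306 + 0.0012755 + 0.0012755 + 0.0012755 + 0.0204082 + 0.0204082 = 0.3724490.
To 4 decimal places, D = 0.3724.

0.3724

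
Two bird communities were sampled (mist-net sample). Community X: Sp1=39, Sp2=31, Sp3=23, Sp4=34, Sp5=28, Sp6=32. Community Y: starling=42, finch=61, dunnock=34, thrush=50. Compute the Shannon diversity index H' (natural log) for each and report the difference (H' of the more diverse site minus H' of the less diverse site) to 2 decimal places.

Community X: N=187, proportions 0.2086, 0.1658, 0.123, 0.1818, 0.1497, 0.1711, giving H' = 1.7790 (working shown to 4 dp, full precision carried).
Community Y: N=187, proportions 0.2246, 0.3262, 0.1818, 0.2674, giving H' = 1.3635.
Difference = |1.7790 − 1.3635| = 0.4155, i.e. 0.42 to 2 decimal places.

0.42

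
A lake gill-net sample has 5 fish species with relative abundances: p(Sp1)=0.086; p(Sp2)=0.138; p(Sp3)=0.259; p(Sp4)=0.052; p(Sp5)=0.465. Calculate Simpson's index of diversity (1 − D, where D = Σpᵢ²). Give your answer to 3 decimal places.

0.688

D = 0.086² + 0.138² + 0.259² + 0.052² + 0.465² = 0.00740 + 0.01904 + 0.06708 + 0.00270 + 0.21623 = 0.31245 (working shown to 5 dp, full precision carried).
So 1 − D = 0.68755, i.e. 0.688 to 3 decimal places.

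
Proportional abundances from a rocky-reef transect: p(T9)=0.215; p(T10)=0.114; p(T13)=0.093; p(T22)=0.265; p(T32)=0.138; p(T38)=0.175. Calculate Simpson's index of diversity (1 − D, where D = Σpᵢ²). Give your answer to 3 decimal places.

0.812

D = 0.215² + 0.114² + 0.093² + 0.265² + 0.138² + 0.175² = 0.04622 + 0.01300 + 0.00865 + 0.07023 + 0.01904 + 0.03062 = 0.18776 (working shown to 5 dp, full precision carried).
So 1 − D = 0.81224, i.e. 0.812 to 3 decimal places.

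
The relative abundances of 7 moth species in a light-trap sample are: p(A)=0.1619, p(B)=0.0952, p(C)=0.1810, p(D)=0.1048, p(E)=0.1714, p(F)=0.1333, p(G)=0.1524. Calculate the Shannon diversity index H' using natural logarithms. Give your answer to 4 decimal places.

1.9221

Each pᵢ ln pᵢ term (working shown to 6 dp, full precision carried): 0.1619×(-1.820776)=-0.294784, 0.0952×(-2.351775)=-0.223889, 0.181×(-1.709258)=-0.309376, 0.1048×(-2.255702)=-0.236398, 0.1714×(-1.763755)=-0.302308, 0.1333×(-2.015153)=-0.268620, 0.1524×(-1.881247)=-0.286702.
Sum = -1.922076, so H' = 1.9221.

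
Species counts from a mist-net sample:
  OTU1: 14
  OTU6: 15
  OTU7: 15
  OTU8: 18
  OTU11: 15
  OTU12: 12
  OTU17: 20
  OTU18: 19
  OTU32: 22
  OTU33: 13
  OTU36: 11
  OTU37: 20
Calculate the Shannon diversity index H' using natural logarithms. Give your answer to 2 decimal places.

Total N = 14+15+15+18+15+12+20+19+22+13+11+20 = 194, so the proportions are 0.0722, 0.0773, 0.0773, 0.0928, 0.0773, 0.0619, 0.1031, 0.0979, 0.1134, 0.067, 0.0567, 0.1031 (working shown to 4 dp, full precision carried).
Each pᵢ ln pᵢ term: 0.0722×(-2.6288)=-0.1897, 0.0773×(-2.5598)=-0.1979, 0.0773×(-2.5598)=-0.1979, 0.0928×(-2.3775)=-0.2206, 0.0773×(-2.5598)=-0.1979, 0.0619×(-2.7830)=-0.1721, 0.1031×(-2.2721)=-0.2342, 0.0979×(-2.3234)=-0.2276, 0.1134×(-2.1768)=-0.2469, 0.067×(-2.7029)=-0.1811, 0.0567×(-2.8700)=-0.1627, 0.1031×(-2.2721)=-0.2342.
Sum = -2.4629, so H' = 2.46.

2.46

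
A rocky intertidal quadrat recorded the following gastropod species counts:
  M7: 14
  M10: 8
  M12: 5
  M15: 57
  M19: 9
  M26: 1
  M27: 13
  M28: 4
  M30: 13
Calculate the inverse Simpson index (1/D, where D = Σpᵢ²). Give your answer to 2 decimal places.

Total N = 14+8+5+57+9+1+13+4+13 = 124, so the proportions are 0.112903, 0.064516, 0.040323, 0.459677, 0.072581, 0.008065, 0.104839, 0.032258, 0.104839 (working shown to 6 dp, full precision carried).
D = 0.112903² + 0.064516² + 0.040323² + 0.459677² + 0.072581² + 0.008065² + 0.104839² + 0.032258² + 0.104839² = 0.012747 + 0.004162 + 0.001626 + 0.211303 + 0.005268 + 0.000065 + 0.010991 + 0.001041 + 0.010991 = 0.258195.
So 1/D = 3.8730, i.e. 3.87 to 2 decimal places.

3.87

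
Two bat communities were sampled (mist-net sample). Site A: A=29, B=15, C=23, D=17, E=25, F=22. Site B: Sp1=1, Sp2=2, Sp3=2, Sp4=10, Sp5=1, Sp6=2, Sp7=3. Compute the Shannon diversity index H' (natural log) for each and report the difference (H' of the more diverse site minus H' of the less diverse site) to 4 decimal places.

0.1750

Site A: N=131, proportions 0.221374, 0.114504, 0.175573, 0.129771, 0.19084, 0.167939, giving H' = 1.768112 (working shown to 6 dp, full precision carried).
Site B: N=21, proportions 0.047619, 0.095238, 0.095238, 0.47619, 0.047619, 0.095238, 0.142857, giving H' = 1.593067.
Difference = |1.768112 − 1.593067| = 0.175045, i.e. 0.1750 to 4 decimal places.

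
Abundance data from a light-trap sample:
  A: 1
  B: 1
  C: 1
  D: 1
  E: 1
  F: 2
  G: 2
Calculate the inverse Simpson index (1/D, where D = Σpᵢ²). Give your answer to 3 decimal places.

6.231

Total N = 1+1+1+1+1+2+2 = 9, so the proportions are 0.1111111, 0.1111111, 0.1111111, 0.1111111, 0.1111111, 0.2222222, 0.2222222 (working shown to 7 dp, full precision carried).
D = 0.1111111² + 0.1111111² + 0.1111111² + 0.1111111² + 0.1111111² + 0.2222222² + 0.2222222² = 0.0123457 + 0.0123457 + 0.0123457 + 0.0123457 + 0.0123457 + 0.0493827 + 0.0493827 = 0.1604938.
So 1/D = 6.23077, i.e. 6.231 to 3 decimal places.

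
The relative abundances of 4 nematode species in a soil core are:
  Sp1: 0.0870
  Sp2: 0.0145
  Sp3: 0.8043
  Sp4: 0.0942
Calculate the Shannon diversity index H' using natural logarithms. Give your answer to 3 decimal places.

Each pᵢ ln pᵢ term (working shown to 5 dp, full precision carried): 0.087×(-2.44185)=-0.21244, 0.0145×(-4.23361)=-0.06139, 0.8043×(-0.21778)=-0.17516, 0.0942×(-2.36234)=-0.22253.
Sum = -0.67152, so H' = 0.672.

0.672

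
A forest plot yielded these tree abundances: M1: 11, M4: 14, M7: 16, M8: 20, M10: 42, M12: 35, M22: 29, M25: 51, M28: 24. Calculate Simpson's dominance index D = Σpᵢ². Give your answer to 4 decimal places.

Total N = 11+14+16+20+42+35+29+51+24 = 242, so the proportions are 0.045455, 0.057851, 0.066116, 0.082645, 0.173554, 0.144628, 0.119835, 0.210744, 0.099174 (working shown to 6 dp, full precision carried).
D = 0.045455² + 0.057851² + 0.066116² + 0.082645² + 0.173554² + 0.144628² + 0.119835² + 0.210744² + 0.099174² = 0.002066 + 0.003347 + 0.004371 + 0.006830 + 0.030121 + 0.020917 + 0.014360 + 0.044413 + 0.009835 = 0.136261.
To 4 decimal places, D = 0.1363.

0.1363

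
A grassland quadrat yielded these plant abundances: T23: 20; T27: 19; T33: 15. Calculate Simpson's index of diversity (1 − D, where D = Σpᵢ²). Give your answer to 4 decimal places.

0.6619

Total N = 20+19+15 = 54, so the proportions are 0.37037, 0.351852, 0.277778 (working shown to 6 dp, full precision carried).
D = 0.37037² + 0.351852² + 0.277778² = 0.137174 + 0.123800 + 0.077160 = 0.338134.
So 1 − D = 0.661866, i.e. 0.6619 to 4 decimal places.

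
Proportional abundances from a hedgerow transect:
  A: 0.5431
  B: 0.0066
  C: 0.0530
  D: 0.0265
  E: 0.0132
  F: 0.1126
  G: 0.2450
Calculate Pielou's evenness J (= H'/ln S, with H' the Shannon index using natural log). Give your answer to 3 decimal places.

H' = −Σ pᵢ ln pᵢ = −((-0.33154) + (-0.03314) + (-0.15569) + (-0.09621) + (-0.05712) + (-0.24591) + (-0.34459)) = 1.26420 (working shown to 5 dp, full precision carried).
With S = 7 species, ln S = 1.94591, so J = 1.26420/1.94591 = 0.64967, i.e. 0.650 to 3 decimal places.

0.650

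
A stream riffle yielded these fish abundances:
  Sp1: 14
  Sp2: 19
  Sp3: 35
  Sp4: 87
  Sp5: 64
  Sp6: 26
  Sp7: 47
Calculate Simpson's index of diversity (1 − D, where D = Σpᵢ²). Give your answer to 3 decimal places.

0.808

Total N = 14+19+35+87+64+26+47 = 292, so the proportions are 0.04795, 0.06507, 0.11986, 0.29795, 0.21918, 0.08904, 0.16096 (working shown to 5 dp, full precision carried).
D = 0.04795² + 0.06507² + 0.11986² + 0.29795² + 0.21918² + 0.08904² + 0.16096² = 0.00230 + 0.00423 + 0.01437 + 0.08877 + 0.04804 + 0.00793 + 0.02591 = 0.19155.
So 1 − D = 0.80845, i.e. 0.808 to 3 decimal places.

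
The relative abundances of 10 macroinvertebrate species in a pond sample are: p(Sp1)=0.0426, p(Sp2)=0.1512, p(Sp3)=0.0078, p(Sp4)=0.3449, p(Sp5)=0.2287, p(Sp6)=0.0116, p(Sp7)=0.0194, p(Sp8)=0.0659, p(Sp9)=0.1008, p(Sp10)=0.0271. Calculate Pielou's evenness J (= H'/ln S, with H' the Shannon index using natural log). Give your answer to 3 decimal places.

H' = −Σ pᵢ ln pᵢ = −((-0.13444) + (-0.28564) + (-0.03786) + (-0.36715) + (-0.33741) + (-0.05170) + (-0.07648) + (-0.17922) + (-0.23130) + (-0.09778)) = 1.79898 (working shown to 5 dp, full precision carried).
With S = 10 species, ln S = 2.30259, so J = 1.79898/2.30259 = 0.78129, i.e. 0.781 to 3 decimal places.

0.781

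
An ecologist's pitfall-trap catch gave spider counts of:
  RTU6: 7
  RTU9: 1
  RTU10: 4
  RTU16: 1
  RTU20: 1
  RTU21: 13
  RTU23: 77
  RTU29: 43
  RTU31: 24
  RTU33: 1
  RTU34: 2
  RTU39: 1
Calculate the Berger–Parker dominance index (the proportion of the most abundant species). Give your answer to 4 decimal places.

Total N = 7+1+4+1+1+13+77+43+24+1+2+1 = 175, so the proportions are 0.04, 0.005714, 0.022857, 0.005714, 0.005714, 0.074286, 0.44, 0.245714, 0.137143, 0.005714, 0.011429, 0.005714 (working shown to 6 dp, full precision carried).
The largest proportion is 0.44, i.e. d = 0.4400 to 4 decimal places.

0.4400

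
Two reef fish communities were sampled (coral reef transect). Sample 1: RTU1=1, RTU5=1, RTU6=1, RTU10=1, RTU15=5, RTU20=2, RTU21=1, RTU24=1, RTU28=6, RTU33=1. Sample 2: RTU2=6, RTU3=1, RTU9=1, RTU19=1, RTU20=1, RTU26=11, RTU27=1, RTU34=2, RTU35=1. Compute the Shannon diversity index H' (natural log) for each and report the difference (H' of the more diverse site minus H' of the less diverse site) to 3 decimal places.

0.308

Sample 1: N=20, proportions 0.05, 0.05, 0.05, 0.05, 0.25, 0.1, 0.05, 0.05, 0.3, 0.05, giving H' = 1.98653 (working shown to 5 dp, full precision carried).
Sample 2: N=25, proportions 0.24, 0.04, 0.04, 0.04, 0.04, 0.44, 0.04, 0.08, 0.04, giving H' = 1.67833.
Difference = |1.98653 − 1.67833| = 0.30820, i.e. 0.308 to 3 decimal places.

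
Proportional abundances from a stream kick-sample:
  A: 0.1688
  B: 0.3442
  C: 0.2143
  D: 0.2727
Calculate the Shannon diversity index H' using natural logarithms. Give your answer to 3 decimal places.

1.352

Each pᵢ ln pᵢ term (working shown to 5 dp, full precision carried): 0.1688×(-1.77904)=-0.30030, 0.3442×(-1.06653)=-0.36710, 0.2143×(-1.54038)=-0.33010, 0.2727×(-1.29938)=-0.35434.
Sum = -1.35185, so H' = 1.352.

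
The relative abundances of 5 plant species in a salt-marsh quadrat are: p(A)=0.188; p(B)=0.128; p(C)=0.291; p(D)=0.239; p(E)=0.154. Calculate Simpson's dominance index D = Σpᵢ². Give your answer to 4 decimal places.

0.2172

D = 0.188² + 0.128² + 0.291² + 0.239² + 0.154² = 0.035344 + 0.016384 + 0.084681 + 0.057121 + 0.023716 = 0.217246 (working shown to 6 dp, full precision carried).
To 4 decimal places, D = 0.2172.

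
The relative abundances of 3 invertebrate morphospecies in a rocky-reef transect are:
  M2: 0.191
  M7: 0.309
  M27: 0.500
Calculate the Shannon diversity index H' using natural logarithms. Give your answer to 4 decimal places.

1.0257

Each pᵢ ln pᵢ term (working shown to 6 dp, full precision carried): 0.191×(-1.655482)=-0.316197, 0.309×(-1.174414)=-0.362894, 0.5×(-0.693147)=-0.346574.
Sum = -1.025665, so H' = 1.0257.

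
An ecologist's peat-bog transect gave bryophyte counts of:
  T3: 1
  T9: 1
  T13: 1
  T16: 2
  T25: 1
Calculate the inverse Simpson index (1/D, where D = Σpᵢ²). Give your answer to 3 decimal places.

Total N = 1+1+1+2+1 = 6, so the proportions are 0.1666667, 0.1666667, 0.1666667, 0.3333333, 0.1666667 (working shown to 7 dp, full precision carried).
D = 0.1666667² + 0.1666667² + 0.1666667² + 0.3333333² + 0.1666667² = 0.0277778 + 0.0277778 + 0.0277778 + 0.1111111 + 0.0277778 = 0.2222222.
So 1/D = 4.50000, i.e. 4.500 to 3 decimal places.

4.500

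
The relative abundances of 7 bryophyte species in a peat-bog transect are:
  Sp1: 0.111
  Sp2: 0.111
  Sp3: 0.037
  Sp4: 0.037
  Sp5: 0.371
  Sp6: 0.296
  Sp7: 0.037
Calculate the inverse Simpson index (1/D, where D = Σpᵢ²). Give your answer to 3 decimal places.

D = 0.111² + 0.111² + 0.037² + 0.037² + 0.371² + 0.296² + 0.037² = 0.0123210 + 0.0123210 + 0.0013690 + 0.0013690 + 0.1376410 + 0.0876160 + 0.0013690 = 0.2540060 (working shown to 7 dp, full precision carried).
So 1/D = 3.93691, i.e. 3.937 to 3 decimal places.

3.937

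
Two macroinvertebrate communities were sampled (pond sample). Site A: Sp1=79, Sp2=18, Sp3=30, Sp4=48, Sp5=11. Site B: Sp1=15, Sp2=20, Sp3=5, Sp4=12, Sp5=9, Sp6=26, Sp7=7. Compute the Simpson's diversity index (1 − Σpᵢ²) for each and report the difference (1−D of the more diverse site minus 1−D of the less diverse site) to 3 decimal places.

0.105

Site A: N=186, proportions 0.42473, 0.09677, 0.16129, 0.25806, 0.05914, giving 1−D = 0.71413 (working shown to 5 dp, full precision carried).
Site B: N=94, proportions 0.15957, 0.21277, 0.05319, 0.12766, 0.09574, 0.2766, 0.07447, giving 1−D = 0.81892.
Difference = |0.71413 − 0.81892| = 0.10479, i.e. 0.105 to 3 decimal places.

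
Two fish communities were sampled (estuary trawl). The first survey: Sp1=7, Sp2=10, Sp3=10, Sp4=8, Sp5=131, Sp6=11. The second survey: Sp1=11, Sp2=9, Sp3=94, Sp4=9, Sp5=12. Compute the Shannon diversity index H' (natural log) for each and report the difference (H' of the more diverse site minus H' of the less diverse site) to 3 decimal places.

The first survey: N=177, proportions 0.03955, 0.0565, 0.0565, 0.0452, 0.74011, 0.06215, giving H' = 0.98781 (working shown to 5 dp, full precision carried).
The second survey: N=135, proportions 0.08148, 0.06667, 0.6963, 0.06667, 0.08889, giving H' = 1.03257.
Difference = |0.98781 − 1.03257| = 0.04476, i.e. 0.045 to 3 decimal places.

0.045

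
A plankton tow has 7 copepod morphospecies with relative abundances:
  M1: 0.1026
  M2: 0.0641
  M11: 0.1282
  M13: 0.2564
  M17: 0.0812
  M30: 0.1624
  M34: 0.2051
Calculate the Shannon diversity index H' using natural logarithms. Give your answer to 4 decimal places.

1.8460

Each pᵢ ln pᵢ term (working shown to 6 dp, full precision carried): 0.1026×(-2.276917)=-0.233612, 0.0641×(-2.747311)=-0.176103, 0.1282×(-2.054164)=-0.263344, 0.2564×(-1.361017)=-0.348965, 0.0812×(-2.510840)=-0.203880, 0.1624×(-1.817693)=-0.295193, 0.2051×(-1.584258)=-0.324931.
Sum = -1.846028, so H' = 1.8460.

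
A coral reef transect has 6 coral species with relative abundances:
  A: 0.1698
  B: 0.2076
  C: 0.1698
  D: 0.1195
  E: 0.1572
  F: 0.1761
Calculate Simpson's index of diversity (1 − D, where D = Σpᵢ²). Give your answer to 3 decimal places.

0.829

D = 0.1698² + 0.2076² + 0.1698² + 0.1195² + 0.1572² + 0.1761² = 0.02883 + 0.04310 + 0.02883 + 0.01428 + 0.02471 + 0.03101 = 0.17077 (working shown to 5 dp, full precision carried).
So 1 − D = 0.82923, i.e. 0.829 to 3 decimal places.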